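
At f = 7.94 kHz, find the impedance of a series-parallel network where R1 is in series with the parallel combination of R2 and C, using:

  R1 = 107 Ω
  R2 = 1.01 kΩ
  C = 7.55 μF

Step 1 — Angular frequency: ω = 2π·f = 2π·7940 = 4.989e+04 rad/s.
Step 2 — Component impedances:
  R1: Z = R = 107 Ω
  R2: Z = R = 1010 Ω
  C: Z = 1/(jωC) = -j/(ω·C) = 0 - j2.655 Ω
Step 3 — Parallel branch: R2 || C = 1/(1/R2 + 1/C) = 0.006979 - j2.655 Ω.
Step 4 — Series with R1: Z_total = R1 + (R2 || C) = 107 - j2.655 Ω = 107∠-1.4° Ω.

Z = 107 - j2.655 Ω = 107∠-1.4° Ω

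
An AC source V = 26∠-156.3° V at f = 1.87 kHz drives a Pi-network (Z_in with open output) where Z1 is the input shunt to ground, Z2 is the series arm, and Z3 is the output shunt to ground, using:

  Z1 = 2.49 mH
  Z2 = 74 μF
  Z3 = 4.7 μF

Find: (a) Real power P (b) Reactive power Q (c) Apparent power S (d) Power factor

Step 1 — Angular frequency: ω = 2π·f = 2π·1870 = 1.175e+04 rad/s.
Step 2 — Component impedances:
  Z1: Z = jωL = j·1.175e+04·0.00249 = 0 + j29.26 Ω
  Z2: Z = 1/(jωC) = -j/(ω·C) = 0 - j1.15 Ω
  Z3: Z = 1/(jωC) = -j/(ω·C) = 0 - j18.11 Ω
Step 3 — With open output, the series arm Z2 and the output shunt Z3 appear in series to ground: Z2 + Z3 = 0 - j19.26 Ω.
Step 4 — Parallel with input shunt Z1: Z_in = Z1 || (Z2 + Z3) = 0 - j56.36 Ω = 56.36∠-90.0° Ω.
Step 5 — Source phasor: V = 26∠-156.3° V = -23.81 - j10.45 V.
Step 6 — Current: I = V / Z = 0.1854 - j0.4224 A = 0.4614∠-66.3° A.
Step 7 — Complex power: S = V·I* = 0 - j12 VA.
Step 8 — Real power: P = Re(S) = 0 W.
Step 9 — Reactive power: Q = Im(S) = -12 VAR.
Step 10 — Apparent power: |S| = 12 VA.
Step 11 — Power factor: PF = P/|S| = 0 (leading).

(a) P = 0 W  (b) Q = -12 VAR  (c) S = 12 VA  (d) PF = 0 (leading)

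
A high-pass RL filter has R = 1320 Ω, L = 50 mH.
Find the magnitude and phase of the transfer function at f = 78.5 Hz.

Step 1 — Angular frequency: ω = 2π·78.5 = 493.2 rad/s.
Step 2 — Transfer function: H(jω) = jωL/(R + jωL).
Step 3 — Numerator jωL = j·24.66; denominator R + jωL = 1320 + j24.66.
Step 4 — H = 0.0003489 + j0.01868.
Step 5 — Magnitude: |H| = 0.01868 (-34.6 dB); phase: φ = 88.9°.

|H| = 0.01868 (-34.6 dB), φ = 88.9°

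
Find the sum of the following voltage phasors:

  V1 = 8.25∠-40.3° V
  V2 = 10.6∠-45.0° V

Step 1 — Convert each phasor to rectangular form:
  V1 = 8.25·(cos(-40.3°) + j·sin(-40.3°)) = 6.292 - j5.336 V
  V2 = 10.6·(cos(-45.0°) + j·sin(-45.0°)) = 7.495 - j7.495 V
Step 2 — Sum components: V_total = 13.79 - j12.83 V.
Step 3 — Convert to polar: |V_total| = 18.83 V, ∠V_total = -42.9°.

V_total = 18.83∠-42.9° V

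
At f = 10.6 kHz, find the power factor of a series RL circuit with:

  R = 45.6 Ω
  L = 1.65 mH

Step 1 — Angular frequency: ω = 2π·f = 2π·1.06e+04 = 6.66e+04 rad/s.
Step 2 — Component impedances:
  R: Z = R = 45.6 Ω
  L: Z = jωL = j·6.66e+04·0.00165 = 0 + j109.9 Ω
Step 3 — Series combination: Z_total = R + L = 45.6 + j109.9 Ω = 119∠67.5° Ω.
Step 4 — Power factor: PF = cos(φ) = Re(Z)/|Z| = 45.6/118.98 = 0.3833.
Step 5 — Type: Im(Z) = 109.9 ⇒ lagging (phase φ = 67.5°).

PF = 0.3833 (lagging, φ = 67.5°)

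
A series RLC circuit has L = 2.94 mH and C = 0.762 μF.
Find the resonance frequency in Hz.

Step 1 — Resonance condition Im(Z)=0 gives ω₀ = 1/√(LC).
Step 2 — ω₀ = 1/√(0.00294·7.62e-07) = 2.113e+04 rad/s.
Step 3 — f₀ = ω₀/(2π) = 3363 Hz.

f₀ = 3363 Hz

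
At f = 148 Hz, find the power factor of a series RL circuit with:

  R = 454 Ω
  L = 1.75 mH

Step 1 — Angular frequency: ω = 2π·f = 2π·148 = 929.9 rad/s.
Step 2 — Component impedances:
  R: Z = R = 454 Ω
  L: Z = jωL = j·929.9·0.00175 = 0 + j1.627 Ω
Step 3 — Series combination: Z_total = R + L = 454 + j1.627 Ω = 454∠0.2° Ω.
Step 4 — Power factor: PF = cos(φ) = Re(Z)/|Z| = 454/454 = 1.
Step 5 — Type: Im(Z) = 1.627 ⇒ lagging (phase φ = 0.2°).

PF = 1 (lagging, φ = 0.2°)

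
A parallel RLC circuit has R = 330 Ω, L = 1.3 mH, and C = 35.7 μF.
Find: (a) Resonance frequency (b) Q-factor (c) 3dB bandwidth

Step 1 — Resonance: ω₀ = 1/√(LC) = 1/√(0.0013·3.57e-05) = 4642 rad/s.
Step 2 — f₀ = ω₀/(2π) = 738.8 Hz.
Step 3 — Parallel Q: Q = R/(ω₀L) = 330/(4642·0.0013) = 54.69.
Step 4 — Bandwidth: Δω = ω₀/Q = 84.88 rad/s; BW = Δω/(2π) = 13.51 Hz.

(a) f₀ = 738.8 Hz  (b) Q = 54.69  (c) BW = 13.51 Hz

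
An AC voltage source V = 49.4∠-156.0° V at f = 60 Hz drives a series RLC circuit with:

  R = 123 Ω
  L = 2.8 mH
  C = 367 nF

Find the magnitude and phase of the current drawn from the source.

Step 1 — Angular frequency: ω = 2π·f = 2π·60 = 377 rad/s.
Step 2 — Component impedances:
  R: Z = R = 123 Ω
  L: Z = jωL = j·377·0.0028 = 0 + j1.056 Ω
  C: Z = 1/(jωC) = -j/(ω·C) = 0 - j7228 Ω
Step 3 — Series combination: Z_total = R + L + C = 123 - j7227 Ω = 7228∠-89.0° Ω.
Step 4 — Source phasor: V = 49.4∠-156.0° V = -45.13 - j20.09 V.
Step 5 — Ohm's law: I = V / Z_total = (-45.13 - j20.09) / (123 - j7227) = 0.002673 - j0.00629 A.
Step 6 — Convert to polar: |I| = 0.006835 A, ∠I = -67.0°.

I = 0.006835∠-67.0° A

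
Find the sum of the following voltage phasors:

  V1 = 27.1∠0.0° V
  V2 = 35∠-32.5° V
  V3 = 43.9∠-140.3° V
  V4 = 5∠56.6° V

Step 1 — Convert each phasor to rectangular form:
  V1 = 27.1·(cos(0.0°) + j·sin(0.0°)) = 27.1 V
  V2 = 35·(cos(-32.5°) + j·sin(-32.5°)) = 29.52 - j18.81 V
  V3 = 43.9·(cos(-140.3°) + j·sin(-140.3°)) = -33.78 - j28.04 V
  V4 = 5·(cos(56.6°) + j·sin(56.6°)) = 2.752 + j4.174 V
Step 2 — Sum components: V_total = 25.59 - j42.67 V.
Step 3 — Convert to polar: |V_total| = 49.76 V, ∠V_total = -59.0°.

V_total = 49.76∠-59.0° V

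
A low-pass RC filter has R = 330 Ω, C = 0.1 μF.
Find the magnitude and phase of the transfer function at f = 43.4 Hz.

Step 1 — Angular frequency: ω = 2π·43.4 = 272.7 rad/s.
Step 2 — Transfer function: H(jω) = 1/(1 + jωRC).
Step 3 — Denominator: 1 + jωRC = 1 + j·272.7·330·1e-07 = 1 + j0.008999.
Step 4 — H = 0.9999 - j0.008998.
Step 5 — Magnitude: |H| = 1 (-0.0 dB); phase: φ = -0.5°.

|H| = 1 (-0.0 dB), φ = -0.5°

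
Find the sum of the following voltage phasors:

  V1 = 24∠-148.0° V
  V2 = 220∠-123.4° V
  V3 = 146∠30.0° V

Step 1 — Convert each phasor to rectangular form:
  V1 = 24·(cos(-148.0°) + j·sin(-148.0°)) = -20.35 - j12.72 V
  V2 = 220·(cos(-123.4°) + j·sin(-123.4°)) = -121.1 - j183.7 V
  V3 = 146·(cos(30.0°) + j·sin(30.0°)) = 126.4 + j73 V
Step 2 — Sum components: V_total = -15.02 - j123.4 V.
Step 3 — Convert to polar: |V_total| = 124.3 V, ∠V_total = -96.9°.

V_total = 124.3∠-96.9° V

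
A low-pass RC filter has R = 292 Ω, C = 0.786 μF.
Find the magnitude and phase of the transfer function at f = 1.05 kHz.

Step 1 — Angular frequency: ω = 2π·1050 = 6597 rad/s.
Step 2 — Transfer function: H(jω) = 1/(1 + jωRC).
Step 3 — Denominator: 1 + jωRC = 1 + j·6597·292·7.86e-07 = 1 + j1.514.
Step 4 — H = 0.3037 - j0.4599.
Step 5 — Magnitude: |H| = 0.5511 (-5.2 dB); phase: φ = -56.6°.

|H| = 0.5511 (-5.2 dB), φ = -56.6°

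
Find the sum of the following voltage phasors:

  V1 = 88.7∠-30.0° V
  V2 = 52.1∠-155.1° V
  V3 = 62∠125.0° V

Step 1 — Convert each phasor to rectangular form:
  V1 = 88.7·(cos(-30.0°) + j·sin(-30.0°)) = 76.82 - j44.35 V
  V2 = 52.1·(cos(-155.1°) + j·sin(-155.1°)) = -47.26 - j21.94 V
  V3 = 62·(cos(125.0°) + j·sin(125.0°)) = -35.56 + j50.79 V
Step 2 — Sum components: V_total = -6.002 - j15.5 V.
Step 3 — Convert to polar: |V_total| = 16.62 V, ∠V_total = -111.2°.

V_total = 16.62∠-111.2° V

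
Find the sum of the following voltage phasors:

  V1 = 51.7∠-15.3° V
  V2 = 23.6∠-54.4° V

Step 1 — Convert each phasor to rectangular form:
  V1 = 51.7·(cos(-15.3°) + j·sin(-15.3°)) = 49.87 - j13.64 V
  V2 = 23.6·(cos(-54.4°) + j·sin(-54.4°)) = 13.74 - j19.19 V
Step 2 — Sum components: V_total = 63.61 - j32.83 V.
Step 3 — Convert to polar: |V_total| = 71.58 V, ∠V_total = -27.3°.

V_total = 71.58∠-27.3° V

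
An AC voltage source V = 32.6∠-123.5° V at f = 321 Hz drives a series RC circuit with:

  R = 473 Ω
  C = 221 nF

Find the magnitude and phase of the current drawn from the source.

Step 1 — Angular frequency: ω = 2π·f = 2π·321 = 2017 rad/s.
Step 2 — Component impedances:
  R: Z = R = 473 Ω
  C: Z = 1/(jωC) = -j/(ω·C) = 0 - j2243 Ω
Step 3 — Series combination: Z_total = R + C = 473 - j2243 Ω = 2293∠-78.1° Ω.
Step 4 — Source phasor: V = 32.6∠-123.5° V = -17.99 - j27.18 V.
Step 5 — Ohm's law: I = V / Z_total = (-17.99 - j27.18) / (473 - j2243) = 0.009983 - j0.01012 A.
Step 6 — Convert to polar: |I| = 0.01422 A, ∠I = -45.4°.

I = 0.01422∠-45.4° A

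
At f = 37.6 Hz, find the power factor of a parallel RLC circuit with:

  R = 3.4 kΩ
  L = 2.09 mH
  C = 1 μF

Step 1 — Angular frequency: ω = 2π·f = 2π·37.6 = 236.2 rad/s.
Step 2 — Component impedances:
  R: Z = R = 3400 Ω
  L: Z = jωL = j·236.2·0.00209 = 0 + j0.4938 Ω
  C: Z = 1/(jωC) = -j/(ω·C) = 0 - j4233 Ω
Step 3 — Parallel combination: 1/Z_total = 1/R + 1/L + 1/C; Z_total = 7.172e-05 + j0.4938 Ω = 0.4938∠90.0° Ω.
Step 4 — Power factor: PF = cos(φ) = Re(Z)/|Z| = 7.172e-05/0.4938 = 0.0001452.
Step 5 — Type: Im(Z) = 0.4938 ⇒ lagging (phase φ = 90.0°).

PF = 0.0001452 (lagging, φ = 90.0°)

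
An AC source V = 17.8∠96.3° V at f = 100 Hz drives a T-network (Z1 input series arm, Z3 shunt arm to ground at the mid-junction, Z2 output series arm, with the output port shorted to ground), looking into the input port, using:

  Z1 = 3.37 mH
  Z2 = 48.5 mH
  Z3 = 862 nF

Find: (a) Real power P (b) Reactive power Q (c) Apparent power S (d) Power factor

Step 1 — Angular frequency: ω = 2π·f = 2π·100 = 628.3 rad/s.
Step 2 — Component impedances:
  Z1: Z = jωL = j·628.3·0.00337 = 0 + j2.117 Ω
  Z2: Z = jωL = j·628.3·0.0485 = 0 + j30.47 Ω
  Z3: Z = 1/(jωC) = -j/(ω·C) = 0 - j1846 Ω
Step 3 — With the output port shorted to ground, the output series arm Z2 runs from the junction to ground; the shunt arm Z3 also runs from the junction to ground. They appear in parallel: Z3 || Z2 = 0 + j30.98 Ω.
Step 4 — Series with input arm Z1: Z_in = Z1 + (Z3 || Z2) = 0 + j33.1 Ω = 33.1∠90.0° Ω.
Step 5 — Source phasor: V = 17.8∠96.3° V = -1.953 + j17.69 V.
Step 6 — Current: I = V / Z = 0.5345 + j0.05901 A = 0.5377∠6.3° A.
Step 7 — Complex power: S = V·I* = 0 + j9.572 VA.
Step 8 — Real power: P = Re(S) = 0 W.
Step 9 — Reactive power: Q = Im(S) = 9.572 VAR.
Step 10 — Apparent power: |S| = 9.572 VA.
Step 11 — Power factor: PF = P/|S| = 0 (lagging).

(a) P = 0 W  (b) Q = 9.572 VAR  (c) S = 9.572 VA  (d) PF = 0 (lagging)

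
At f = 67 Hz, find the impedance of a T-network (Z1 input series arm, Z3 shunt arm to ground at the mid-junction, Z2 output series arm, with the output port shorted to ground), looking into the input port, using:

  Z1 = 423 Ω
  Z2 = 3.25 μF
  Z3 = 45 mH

Step 1 — Angular frequency: ω = 2π·f = 2π·67 = 421 rad/s.
Step 2 — Component impedances:
  Z1: Z = R = 423 Ω
  Z2: Z = 1/(jωC) = -j/(ω·C) = 0 - j730.9 Ω
  Z3: Z = jωL = j·421·0.045 = 0 + j18.94 Ω
Step 3 — With the output port shorted to ground, the output series arm Z2 runs from the junction to ground; the shunt arm Z3 also runs from the junction to ground. They appear in parallel: Z3 || Z2 = 0 + j19.45 Ω.
Step 4 — Series with input arm Z1: Z_in = Z1 + (Z3 || Z2) = 423 + j19.45 Ω = 423.4∠2.6° Ω.

Z = 423 + j19.45 Ω = 423.4∠2.6° Ω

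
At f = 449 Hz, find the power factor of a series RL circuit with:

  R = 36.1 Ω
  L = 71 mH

Step 1 — Angular frequency: ω = 2π·f = 2π·449 = 2821 rad/s.
Step 2 — Component impedances:
  R: Z = R = 36.1 Ω
  L: Z = jωL = j·2821·0.071 = 0 + j200.3 Ω
Step 3 — Series combination: Z_total = R + L = 36.1 + j200.3 Ω = 203.5∠79.8° Ω.
Step 4 — Power factor: PF = cos(φ) = Re(Z)/|Z| = 36.1/203.5 = 0.1774.
Step 5 — Type: Im(Z) = 200.3 ⇒ lagging (phase φ = 79.8°).

PF = 0.1774 (lagging, φ = 79.8°)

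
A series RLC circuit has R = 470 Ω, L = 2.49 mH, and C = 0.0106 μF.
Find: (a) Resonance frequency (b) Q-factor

Step 1 — Resonance condition Im(Z)=0 gives ω₀ = 1/√(LC).
Step 2 — ω₀ = 1/√(0.00249·1.06e-08) = 1.946e+05 rad/s.
Step 3 — f₀ = ω₀/(2π) = 3.098e+04 Hz.
Step 4 — Series Q: Q = ω₀L/R = 1.946e+05·0.00249/470 = 1.031.

(a) f₀ = 3.098e+04 Hz  (b) Q = 1.031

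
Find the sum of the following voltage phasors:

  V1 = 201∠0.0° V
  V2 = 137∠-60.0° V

Step 1 — Convert each phasor to rectangular form:
  V1 = 201·(cos(0.0°) + j·sin(0.0°)) = 201 V
  V2 = 137·(cos(-60.0°) + j·sin(-60.0°)) = 68.5 - j118.6 V
Step 2 — Sum components: V_total = 269.5 - j118.6 V.
Step 3 — Convert to polar: |V_total| = 294.5 V, ∠V_total = -23.8°.

V_total = 294.5∠-23.8° V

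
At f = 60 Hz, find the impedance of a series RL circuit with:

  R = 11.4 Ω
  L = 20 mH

Step 1 — Angular frequency: ω = 2π·f = 2π·60 = 377 rad/s.
Step 2 — Component impedances:
  R: Z = R = 11.4 Ω
  L: Z = jωL = j·377·0.02 = 0 + j7.54 Ω
Step 3 — Series combination: Z_total = R + L = 11.4 + j7.54 Ω = 13.67∠33.5° Ω.

Z = 11.4 + j7.54 Ω = 13.67∠33.5° Ω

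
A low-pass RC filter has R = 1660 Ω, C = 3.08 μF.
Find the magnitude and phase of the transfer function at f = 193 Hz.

Step 1 — Angular frequency: ω = 2π·193 = 1213 rad/s.
Step 2 — Transfer function: H(jω) = 1/(1 + jωRC).
Step 3 — Denominator: 1 + jωRC = 1 + j·1213·1660·3.08e-06 = 1 + j6.2.
Step 4 — H = 0.02535 - j0.1572.
Step 5 — Magnitude: |H| = 0.1592 (-16.0 dB); phase: φ = -80.8°.

|H| = 0.1592 (-16.0 dB), φ = -80.8°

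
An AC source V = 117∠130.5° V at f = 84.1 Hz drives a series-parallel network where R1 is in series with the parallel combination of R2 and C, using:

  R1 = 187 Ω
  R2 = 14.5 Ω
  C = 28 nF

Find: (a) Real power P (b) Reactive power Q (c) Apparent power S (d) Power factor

Step 1 — Angular frequency: ω = 2π·f = 2π·84.1 = 528.4 rad/s.
Step 2 — Component impedances:
  R1: Z = R = 187 Ω
  R2: Z = R = 14.5 Ω
  C: Z = 1/(jωC) = -j/(ω·C) = 0 - j6.759e+04 Ω
Step 3 — Parallel branch: R2 || C = 1/(1/R2 + 1/C) = 14.5 - j0.003111 Ω.
Step 4 — Series with R1: Z_total = R1 + (R2 || C) = 201.5 - j0.003111 Ω = 201.5∠-0.0° Ω.
Step 5 — Source phasor: V = 117∠130.5° V = -75.99 + j88.97 V.
Step 6 — Current: I = V / Z = -0.3771 + j0.4415 A = 0.5806∠130.5° A.
Step 7 — Complex power: S = V·I* = 67.94 - j0.001049 VA.
Step 8 — Real power: P = Re(S) = 67.94 W.
Step 9 — Reactive power: Q = Im(S) = -0.001049 VAR.
Step 10 — Apparent power: |S| = 67.94 VA.
Step 11 — Power factor: PF = P/|S| = 1 (leading).

(a) P = 67.94 W  (b) Q = -0.001049 VAR  (c) S = 67.94 VA  (d) PF = 1 (leading)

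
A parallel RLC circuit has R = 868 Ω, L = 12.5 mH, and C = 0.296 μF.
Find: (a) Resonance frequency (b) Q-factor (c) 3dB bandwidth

Step 1 — Resonance: ω₀ = 1/√(LC) = 1/√(0.0125·2.96e-07) = 1.644e+04 rad/s.
Step 2 — f₀ = ω₀/(2π) = 2616 Hz.
Step 3 — Parallel Q: Q = R/(ω₀L) = 868/(1.644e+04·0.0125) = 4.224.
Step 4 — Bandwidth: Δω = ω₀/Q = 3892 rad/s; BW = Δω/(2π) = 619.5 Hz.

(a) f₀ = 2616 Hz  (b) Q = 4.224  (c) BW = 619.5 Hz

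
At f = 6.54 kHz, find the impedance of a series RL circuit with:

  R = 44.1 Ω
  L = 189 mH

Step 1 — Angular frequency: ω = 2π·f = 2π·6540 = 4.109e+04 rad/s.
Step 2 — Component impedances:
  R: Z = R = 44.1 Ω
  L: Z = jωL = j·4.109e+04·0.189 = 0 + j7766 Ω
Step 3 — Series combination: Z_total = R + L = 44.1 + j7766 Ω = 7767∠89.7° Ω.

Z = 44.1 + j7766 Ω = 7767∠89.7° Ω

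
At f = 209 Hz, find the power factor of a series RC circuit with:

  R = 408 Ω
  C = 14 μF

Step 1 — Angular frequency: ω = 2π·f = 2π·209 = 1313 rad/s.
Step 2 — Component impedances:
  R: Z = R = 408 Ω
  C: Z = 1/(jωC) = -j/(ω·C) = 0 - j54.39 Ω
Step 3 — Series combination: Z_total = R + C = 408 - j54.39 Ω = 411.6∠-7.6° Ω.
Step 4 — Power factor: PF = cos(φ) = Re(Z)/|Z| = 408/411.61 = 0.9912.
Step 5 — Type: Im(Z) = -54.39 ⇒ leading (phase φ = -7.6°).

PF = 0.9912 (leading, φ = -7.6°)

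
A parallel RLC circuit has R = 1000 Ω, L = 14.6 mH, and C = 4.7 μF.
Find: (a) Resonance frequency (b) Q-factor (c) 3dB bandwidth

Step 1 — Resonance: ω₀ = 1/√(LC) = 1/√(0.0146·4.7e-06) = 3817 rad/s.
Step 2 — f₀ = ω₀/(2π) = 607.6 Hz.
Step 3 — Parallel Q: Q = R/(ω₀L) = 1000/(3817·0.0146) = 17.94.
Step 4 — Bandwidth: Δω = ω₀/Q = 212.8 rad/s; BW = Δω/(2π) = 33.86 Hz.

(a) f₀ = 607.6 Hz  (b) Q = 17.94  (c) BW = 33.86 Hz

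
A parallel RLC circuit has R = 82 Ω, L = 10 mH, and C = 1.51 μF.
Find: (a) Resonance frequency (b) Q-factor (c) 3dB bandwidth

Step 1 — Resonance: ω₀ = 1/√(LC) = 1/√(0.01·1.51e-06) = 8138 rad/s.
Step 2 — f₀ = ω₀/(2π) = 1295 Hz.
Step 3 — Parallel Q: Q = R/(ω₀L) = 82/(8138·0.01) = 1.008.
Step 4 — Bandwidth: Δω = ω₀/Q = 8076 rad/s; BW = Δω/(2π) = 1285 Hz.

(a) f₀ = 1295 Hz  (b) Q = 1.008  (c) BW = 1285 Hz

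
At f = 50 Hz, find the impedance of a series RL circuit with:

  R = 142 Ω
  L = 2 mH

Step 1 — Angular frequency: ω = 2π·f = 2π·50 = 314.2 rad/s.
Step 2 — Component impedances:
  R: Z = R = 142 Ω
  L: Z = jωL = j·314.2·0.002 = 0 + j0.6283 Ω
Step 3 — Series combination: Z_total = R + L = 142 + j0.6283 Ω = 142∠0.3° Ω.

Z = 142 + j0.6283 Ω = 142∠0.3° Ω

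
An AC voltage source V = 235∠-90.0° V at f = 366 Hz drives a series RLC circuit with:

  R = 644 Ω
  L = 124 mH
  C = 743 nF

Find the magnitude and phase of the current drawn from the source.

Step 1 — Angular frequency: ω = 2π·f = 2π·366 = 2300 rad/s.
Step 2 — Component impedances:
  R: Z = R = 644 Ω
  L: Z = jωL = j·2300·0.124 = 0 + j285.2 Ω
  C: Z = 1/(jωC) = -j/(ω·C) = 0 - j585.3 Ω
Step 3 — Series combination: Z_total = R + L + C = 644 - j300.1 Ω = 710.5∠-25.0° Ω.
Step 4 — Source phasor: V = 235∠-90.0° V = 0 - j235 V.
Step 5 — Ohm's law: I = V / Z_total = (0 - j235) / (644 - j300.1) = 0.1397 - j0.2998 A.
Step 6 — Convert to polar: |I| = 0.3308 A, ∠I = -65.0°.

I = 0.3308∠-65.0° A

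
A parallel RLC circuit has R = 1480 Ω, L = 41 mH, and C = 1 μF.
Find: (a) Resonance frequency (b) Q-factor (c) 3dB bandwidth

Step 1 — Resonance: ω₀ = 1/√(LC) = 1/√(0.041·1e-06) = 4939 rad/s.
Step 2 — f₀ = ω₀/(2π) = 786 Hz.
Step 3 — Parallel Q: Q = R/(ω₀L) = 1480/(4939·0.041) = 7.309.
Step 4 — Bandwidth: Δω = ω₀/Q = 675.7 rad/s; BW = Δω/(2π) = 107.5 Hz.

(a) f₀ = 786 Hz  (b) Q = 7.309  (c) BW = 107.5 Hz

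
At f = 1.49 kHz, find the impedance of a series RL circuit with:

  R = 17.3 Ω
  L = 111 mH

Step 1 — Angular frequency: ω = 2π·f = 2π·1490 = 9362 rad/s.
Step 2 — Component impedances:
  R: Z = R = 17.3 Ω
  L: Z = jωL = j·9362·0.111 = 0 + j1039 Ω
Step 3 — Series combination: Z_total = R + L = 17.3 + j1039 Ω = 1039∠89.0° Ω.

Z = 17.3 + j1039 Ω = 1039∠89.0° Ω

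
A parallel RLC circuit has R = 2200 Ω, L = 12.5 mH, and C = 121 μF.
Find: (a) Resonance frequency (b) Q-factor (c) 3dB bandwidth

Step 1 — Resonance: ω₀ = 1/√(LC) = 1/√(0.0125·0.000121) = 813.1 rad/s.
Step 2 — f₀ = ω₀/(2π) = 129.4 Hz.
Step 3 — Parallel Q: Q = R/(ω₀L) = 2200/(813.1·0.0125) = 216.5.
Step 4 — Bandwidth: Δω = ω₀/Q = 3.757 rad/s; BW = Δω/(2π) = 0.5979 Hz.

(a) f₀ = 129.4 Hz  (b) Q = 216.5  (c) BW = 0.5979 Hz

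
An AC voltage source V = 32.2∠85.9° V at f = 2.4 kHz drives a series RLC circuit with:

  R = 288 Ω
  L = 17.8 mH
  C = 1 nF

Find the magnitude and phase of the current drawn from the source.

Step 1 — Angular frequency: ω = 2π·f = 2π·2400 = 1.508e+04 rad/s.
Step 2 — Component impedances:
  R: Z = R = 288 Ω
  L: Z = jωL = j·1.508e+04·0.0178 = 0 + j268.4 Ω
  C: Z = 1/(jωC) = -j/(ω·C) = 0 - j6.631e+04 Ω
Step 3 — Series combination: Z_total = R + L + C = 288 - j6.605e+04 Ω = 6.605e+04∠-89.8° Ω.
Step 4 — Source phasor: V = 32.2∠85.9° V = 2.302 + j32.12 V.
Step 5 — Ohm's law: I = V / Z_total = (2.302 + j32.12) / (288 - j6.605e+04) = -0.0004861 + j3.698e-05 A.
Step 6 — Convert to polar: |I| = 0.0004875 A, ∠I = 175.7°.

I = 0.0004875∠175.7° A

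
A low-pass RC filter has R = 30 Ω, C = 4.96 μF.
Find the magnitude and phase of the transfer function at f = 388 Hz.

Step 1 — Angular frequency: ω = 2π·388 = 2438 rad/s.
Step 2 — Transfer function: H(jω) = 1/(1 + jωRC).
Step 3 — Denominator: 1 + jωRC = 1 + j·2438·30·4.96e-06 = 1 + j0.3628.
Step 4 — H = 0.8837 - j0.3206.
Step 5 — Magnitude: |H| = 0.9401 (-0.5 dB); phase: φ = -19.9°.

|H| = 0.9401 (-0.5 dB), φ = -19.9°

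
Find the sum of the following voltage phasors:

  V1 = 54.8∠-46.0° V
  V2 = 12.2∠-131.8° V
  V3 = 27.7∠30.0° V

Step 1 — Convert each phasor to rectangular form:
  V1 = 54.8·(cos(-46.0°) + j·sin(-46.0°)) = 38.07 - j39.42 V
  V2 = 12.2·(cos(-131.8°) + j·sin(-131.8°)) = -8.132 - j9.095 V
  V3 = 27.7·(cos(30.0°) + j·sin(30.0°)) = 23.99 + j13.85 V
Step 2 — Sum components: V_total = 53.92 - j34.66 V.
Step 3 — Convert to polar: |V_total| = 64.11 V, ∠V_total = -32.7°.

V_total = 64.11∠-32.7° V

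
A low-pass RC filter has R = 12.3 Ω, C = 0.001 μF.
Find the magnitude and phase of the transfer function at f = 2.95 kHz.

Step 1 — Angular frequency: ω = 2π·2950 = 1.854e+04 rad/s.
Step 2 — Transfer function: H(jω) = 1/(1 + jωRC).
Step 3 — Denominator: 1 + jωRC = 1 + j·1.854e+04·12.3·1e-09 = 1 + j0.000228.
Step 4 — H = 1 - j0.000228.
Step 5 — Magnitude: |H| = 1 (-0.0 dB); phase: φ = -0.0°.

|H| = 1 (-0.0 dB), φ = -0.0°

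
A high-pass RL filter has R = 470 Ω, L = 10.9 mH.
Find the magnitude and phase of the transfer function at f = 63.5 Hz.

Step 1 — Angular frequency: ω = 2π·63.5 = 399 rad/s.
Step 2 — Transfer function: H(jω) = jωL/(R + jωL).
Step 3 — Numerator jωL = j·4.349; denominator R + jωL = 470 + j4.349.
Step 4 — H = 8.561e-05 + j0.009252.
Step 5 — Magnitude: |H| = 0.009253 (-40.7 dB); phase: φ = 89.5°.

|H| = 0.009253 (-40.7 dB), φ = 89.5°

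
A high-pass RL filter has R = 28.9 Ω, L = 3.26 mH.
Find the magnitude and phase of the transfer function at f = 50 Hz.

Step 1 — Angular frequency: ω = 2π·50 = 314.2 rad/s.
Step 2 — Transfer function: H(jω) = jωL/(R + jωL).
Step 3 — Numerator jωL = j·1.024; denominator R + jωL = 28.9 + j1.024.
Step 4 — H = 0.001254 + j0.03539.
Step 5 — Magnitude: |H| = 0.03542 (-29.0 dB); phase: φ = 88.0°.

|H| = 0.03542 (-29.0 dB), φ = 88.0°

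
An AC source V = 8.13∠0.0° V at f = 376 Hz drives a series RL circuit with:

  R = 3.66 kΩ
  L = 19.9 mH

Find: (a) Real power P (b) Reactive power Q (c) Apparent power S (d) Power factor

Step 1 — Angular frequency: ω = 2π·f = 2π·376 = 2362 rad/s.
Step 2 — Component impedances:
  R: Z = R = 3660 Ω
  L: Z = jωL = j·2362·0.0199 = 0 + j47.01 Ω
Step 3 — Series combination: Z_total = R + L = 3660 + j47.01 Ω = 3660∠0.7° Ω.
Step 4 — Source phasor: V = 8.13∠0.0° V = 8.13 V.
Step 5 — Current: I = V / Z = 0.002221 - j2.853e-05 A = 0.002221∠-0.7° A.
Step 6 — Complex power: S = V·I* = 0.01806 + j0.0002319 VA.
Step 7 — Real power: P = Re(S) = 0.01806 W.
Step 8 — Reactive power: Q = Im(S) = 0.0002319 VAR.
Step 9 — Apparent power: |S| = 0.01806 VA.
Step 10 — Power factor: PF = P/|S| = 0.9999 (lagging).

(a) P = 0.01806 W  (b) Q = 0.0002319 VAR  (c) S = 0.01806 VA  (d) PF = 0.9999 (lagging)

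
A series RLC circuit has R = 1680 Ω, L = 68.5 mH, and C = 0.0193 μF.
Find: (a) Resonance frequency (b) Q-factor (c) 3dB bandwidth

Step 1 — Resonance condition Im(Z)=0 gives ω₀ = 1/√(LC).
Step 2 — ω₀ = 1/√(0.0685·1.93e-08) = 2.75e+04 rad/s.
Step 3 — f₀ = ω₀/(2π) = 4377 Hz.
Step 4 — Series Q: Q = ω₀L/R = 2.75e+04·0.0685/1680 = 1.121.
Step 5 — 3dB bandwidth: Δω = ω₀/Q = 2.453e+04 rad/s; BW = Δω/(2π) = 3903 Hz.

(a) f₀ = 4377 Hz  (b) Q = 1.121  (c) BW = 3903 Hz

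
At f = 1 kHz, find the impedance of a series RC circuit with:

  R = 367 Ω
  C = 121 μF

Step 1 — Angular frequency: ω = 2π·f = 2π·1000 = 6283 rad/s.
Step 2 — Component impedances:
  R: Z = R = 367 Ω
  C: Z = 1/(jωC) = -j/(ω·C) = 0 - j1.315 Ω
Step 3 — Series combination: Z_total = R + C = 367 - j1.315 Ω = 367∠-0.2° Ω.

Z = 367 - j1.315 Ω = 367∠-0.2° Ω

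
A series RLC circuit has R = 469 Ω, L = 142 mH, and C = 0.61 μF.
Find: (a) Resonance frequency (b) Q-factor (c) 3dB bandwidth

Step 1 — Resonance condition Im(Z)=0 gives ω₀ = 1/√(LC).
Step 2 — ω₀ = 1/√(0.142·6.1e-07) = 3398 rad/s.
Step 3 — f₀ = ω₀/(2π) = 540.8 Hz.
Step 4 — Series Q: Q = ω₀L/R = 3398·0.142/469 = 1.029.
Step 5 — 3dB bandwidth: Δω = ω₀/Q = 3303 rad/s; BW = Δω/(2π) = 525.7 Hz.

(a) f₀ = 540.8 Hz  (b) Q = 1.029  (c) BW = 525.7 Hz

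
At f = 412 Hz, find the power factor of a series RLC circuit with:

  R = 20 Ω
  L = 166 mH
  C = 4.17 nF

Step 1 — Angular frequency: ω = 2π·f = 2π·412 = 2589 rad/s.
Step 2 — Component impedances:
  R: Z = R = 20 Ω
  L: Z = jωL = j·2589·0.166 = 0 + j429.7 Ω
  C: Z = 1/(jωC) = -j/(ω·C) = 0 - j9.264e+04 Ω
Step 3 — Series combination: Z_total = R + L + C = 20 - j9.221e+04 Ω = 9.221e+04∠-90.0° Ω.
Step 4 — Power factor: PF = cos(φ) = Re(Z)/|Z| = 20/9.221e+04 = 0.0002169.
Step 5 — Type: Im(Z) = -9.221e+04 ⇒ leading (phase φ = -90.0°).

PF = 0.0002169 (leading, φ = -90.0°)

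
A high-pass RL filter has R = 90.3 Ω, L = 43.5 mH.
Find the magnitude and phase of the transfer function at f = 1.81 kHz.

Step 1 — Angular frequency: ω = 2π·1810 = 1.137e+04 rad/s.
Step 2 — Transfer function: H(jω) = jωL/(R + jωL).
Step 3 — Numerator jωL = j·494.7; denominator R + jωL = 90.3 + j494.7.
Step 4 — H = 0.9678 + j0.1766.
Step 5 — Magnitude: |H| = 0.9837 (-0.1 dB); phase: φ = 10.3°.

|H| = 0.9837 (-0.1 dB), φ = 10.3°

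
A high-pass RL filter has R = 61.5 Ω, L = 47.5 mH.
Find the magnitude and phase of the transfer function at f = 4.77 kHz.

Step 1 — Angular frequency: ω = 2π·4770 = 2.997e+04 rad/s.
Step 2 — Transfer function: H(jω) = jωL/(R + jωL).
Step 3 — Numerator jωL = j·1424; denominator R + jωL = 61.5 + j1424.
Step 4 — H = 0.9981 + j0.04312.
Step 5 — Magnitude: |H| = 0.9991 (-0.0 dB); phase: φ = 2.5°.

|H| = 0.9991 (-0.0 dB), φ = 2.5°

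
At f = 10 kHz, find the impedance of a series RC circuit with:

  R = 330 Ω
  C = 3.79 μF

Step 1 — Angular frequency: ω = 2π·f = 2π·1e+04 = 6.283e+04 rad/s.
Step 2 — Component impedances:
  R: Z = R = 330 Ω
  C: Z = 1/(jωC) = -j/(ω·C) = 0 - j4.199 Ω
Step 3 — Series combination: Z_total = R + C = 330 - j4.199 Ω = 330∠-0.7° Ω.

Z = 330 - j4.199 Ω = 330∠-0.7° Ω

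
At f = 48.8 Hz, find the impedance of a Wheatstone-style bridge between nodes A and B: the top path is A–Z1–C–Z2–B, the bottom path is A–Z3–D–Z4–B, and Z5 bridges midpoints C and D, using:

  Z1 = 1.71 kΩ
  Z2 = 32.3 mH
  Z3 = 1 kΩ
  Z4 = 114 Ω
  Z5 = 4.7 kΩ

Step 1 — Angular frequency: ω = 2π·f = 2π·48.8 = 306.6 rad/s.
Step 2 — Component impedances:
  Z1: Z = R = 1710 Ω
  Z2: Z = jωL = j·306.6·0.0323 = 0 + j9.904 Ω
  Z3: Z = R = 1000 Ω
  Z4: Z = R = 114 Ω
  Z5: Z = R = 4700 Ω
Step 3 — Bridge requires nodal analysis (the Z5 bridge couples midpoints C and D, so the two paths cannot be reduced to a simple series/parallel combination). Setting node B to ground and injecting 1 A at node A, the 3-node admittance system at A, C, D solves to V_A = Z_AB = 673.6 + j1.651 Ω = 673.6∠0.1° Ω.

Z = 673.6 + j1.651 Ω = 673.6∠0.1° Ω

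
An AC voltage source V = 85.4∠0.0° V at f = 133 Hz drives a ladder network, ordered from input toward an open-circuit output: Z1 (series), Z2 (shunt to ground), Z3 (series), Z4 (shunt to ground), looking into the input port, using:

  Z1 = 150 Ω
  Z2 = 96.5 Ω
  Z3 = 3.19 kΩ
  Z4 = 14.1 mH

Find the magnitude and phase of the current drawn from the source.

Step 1 — Angular frequency: ω = 2π·f = 2π·133 = 835.7 rad/s.
Step 2 — Component impedances:
  Z1: Z = R = 150 Ω
  Z2: Z = R = 96.5 Ω
  Z3: Z = R = 3190 Ω
  Z4: Z = jωL = j·835.7·0.0141 = 0 + j11.78 Ω
Step 3 — Ladder network (open output): work backward from the far end, alternating series and parallel combinations. Z_in = 243.7 + j0.01016 Ω = 243.7∠0.0° Ω.
Step 4 — Source phasor: V = 85.4∠0.0° V = 85.4 V.
Step 5 — Ohm's law: I = V / Z_total = (85.4) / (243.7 + j0.01016) = 0.3505 - j1.461e-05 A.
Step 6 — Convert to polar: |I| = 0.3505 A, ∠I = -0.0°.

I = 0.3505∠-0.0° A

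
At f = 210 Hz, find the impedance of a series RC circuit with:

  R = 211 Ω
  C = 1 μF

Step 1 — Angular frequency: ω = 2π·f = 2π·210 = 1319 rad/s.
Step 2 — Component impedances:
  R: Z = R = 211 Ω
  C: Z = 1/(jωC) = -j/(ω·C) = 0 - j757.9 Ω
Step 3 — Series combination: Z_total = R + C = 211 - j757.9 Ω = 786.7∠-74.4° Ω.

Z = 211 - j757.9 Ω = 786.7∠-74.4° Ω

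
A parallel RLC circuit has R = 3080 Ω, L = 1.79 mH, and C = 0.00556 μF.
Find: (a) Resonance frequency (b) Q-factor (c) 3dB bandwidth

Step 1 — Resonance: ω₀ = 1/√(LC) = 1/√(0.00179·5.56e-09) = 3.17e+05 rad/s.
Step 2 — f₀ = ω₀/(2π) = 5.045e+04 Hz.
Step 3 — Parallel Q: Q = R/(ω₀L) = 3080/(3.17e+05·0.00179) = 5.428.
Step 4 — Bandwidth: Δω = ω₀/Q = 5.839e+04 rad/s; BW = Δω/(2π) = 9294 Hz.

(a) f₀ = 5.045e+04 Hz  (b) Q = 5.428  (c) BW = 9294 Hz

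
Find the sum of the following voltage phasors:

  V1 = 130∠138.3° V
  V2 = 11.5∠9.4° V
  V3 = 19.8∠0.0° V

Step 1 — Convert each phasor to rectangular form:
  V1 = 130·(cos(138.3°) + j·sin(138.3°)) = -97.06 + j86.48 V
  V2 = 11.5·(cos(9.4°) + j·sin(9.4°)) = 11.35 + j1.878 V
  V3 = 19.8·(cos(0.0°) + j·sin(0.0°)) = 19.8 V
Step 2 — Sum components: V_total = -65.92 + j88.36 V.
Step 3 — Convert to polar: |V_total| = 110.2 V, ∠V_total = 126.7°.

V_total = 110.2∠126.7° V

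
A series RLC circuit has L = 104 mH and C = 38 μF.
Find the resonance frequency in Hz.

Step 1 — Resonance condition Im(Z)=0 gives ω₀ = 1/√(LC).
Step 2 — ω₀ = 1/√(0.104·3.8e-05) = 503 rad/s.
Step 3 — f₀ = ω₀/(2π) = 80.06 Hz.

f₀ = 80.06 Hz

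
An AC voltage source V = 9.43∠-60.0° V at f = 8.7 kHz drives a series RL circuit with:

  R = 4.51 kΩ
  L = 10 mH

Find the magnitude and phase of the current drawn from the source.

Step 1 — Angular frequency: ω = 2π·f = 2π·8700 = 5.466e+04 rad/s.
Step 2 — Component impedances:
  R: Z = R = 4510 Ω
  L: Z = jωL = j·5.466e+04·0.01 = 0 + j546.6 Ω
Step 3 — Series combination: Z_total = R + L = 4510 + j546.6 Ω = 4543∠6.9° Ω.
Step 4 — Source phasor: V = 9.43∠-60.0° V = 4.715 - j8.167 V.
Step 5 — Ohm's law: I = V / Z_total = (4.715 - j8.167) / (4510 + j546.6) = 0.000814 - j0.001909 A.
Step 6 — Convert to polar: |I| = 0.002076 A, ∠I = -66.9°.

I = 0.002076∠-66.9° A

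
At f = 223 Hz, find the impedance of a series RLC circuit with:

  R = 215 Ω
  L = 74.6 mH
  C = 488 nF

Step 1 — Angular frequency: ω = 2π·f = 2π·223 = 1401 rad/s.
Step 2 — Component impedances:
  R: Z = R = 215 Ω
  L: Z = jωL = j·1401·0.0746 = 0 + j104.5 Ω
  C: Z = 1/(jωC) = -j/(ω·C) = 0 - j1462 Ω
Step 3 — Series combination: Z_total = R + L + C = 215 - j1358 Ω = 1375∠-81.0° Ω.

Z = 215 - j1358 Ω = 1375∠-81.0° Ω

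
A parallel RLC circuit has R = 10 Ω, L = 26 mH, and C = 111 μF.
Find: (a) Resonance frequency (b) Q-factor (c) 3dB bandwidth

Step 1 — Resonance: ω₀ = 1/√(LC) = 1/√(0.026·0.000111) = 588.6 rad/s.
Step 2 — f₀ = ω₀/(2π) = 93.69 Hz.
Step 3 — Parallel Q: Q = R/(ω₀L) = 10/(588.6·0.026) = 0.6534.
Step 4 — Bandwidth: Δω = ω₀/Q = 900.9 rad/s; BW = Δω/(2π) = 143.4 Hz.

(a) f₀ = 93.69 Hz  (b) Q = 0.6534  (c) BW = 143.4 Hz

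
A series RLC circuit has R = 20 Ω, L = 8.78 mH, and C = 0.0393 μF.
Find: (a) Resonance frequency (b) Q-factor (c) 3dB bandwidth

Step 1 — Resonance: ω₀ = 1/√(LC) = 1/√(0.00878·3.93e-08) = 5.383e+04 rad/s.
Step 2 — f₀ = ω₀/(2π) = 8568 Hz.
Step 3 — Series Q: Q = ω₀L/R = 5.383e+04·0.00878/20 = 23.63.
Step 4 — Bandwidth: Δω = ω₀/Q = 2278 rad/s; BW = Δω/(2π) = 362.5 Hz.

(a) f₀ = 8568 Hz  (b) Q = 23.63  (c) BW = 362.5 Hz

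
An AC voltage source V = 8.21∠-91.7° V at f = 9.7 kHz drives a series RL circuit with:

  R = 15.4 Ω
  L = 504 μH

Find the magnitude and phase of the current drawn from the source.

Step 1 — Angular frequency: ω = 2π·f = 2π·9700 = 6.095e+04 rad/s.
Step 2 — Component impedances:
  R: Z = R = 15.4 Ω
  L: Z = jωL = j·6.095e+04·0.000504 = 0 + j30.72 Ω
Step 3 — Series combination: Z_total = R + L = 15.4 + j30.72 Ω = 34.36∠63.4° Ω.
Step 4 — Source phasor: V = 8.21∠-91.7° V = -0.2436 - j8.206 V.
Step 5 — Ohm's law: I = V / Z_total = (-0.2436 - j8.206) / (15.4 + j30.72) = -0.2167 - j0.1007 A.
Step 6 — Convert to polar: |I| = 0.2389 A, ∠I = -155.1°.

I = 0.2389∠-155.1° A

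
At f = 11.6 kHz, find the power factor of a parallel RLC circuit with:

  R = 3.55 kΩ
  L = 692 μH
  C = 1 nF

Step 1 — Angular frequency: ω = 2π·f = 2π·1.16e+04 = 7.288e+04 rad/s.
Step 2 — Component impedances:
  R: Z = R = 3550 Ω
  L: Z = jωL = j·7.288e+04·0.000692 = 0 + j50.44 Ω
  C: Z = 1/(jωC) = -j/(ω·C) = 0 - j1.372e+04 Ω
Step 3 — Parallel combination: 1/Z_total = 1/R + 1/L + 1/C; Z_total = 0.7217 + j50.61 Ω = 50.62∠89.2° Ω.
Step 4 — Power factor: PF = cos(φ) = Re(Z)/|Z| = 0.7217/50.62 = 0.01426.
Step 5 — Type: Im(Z) = 50.61 ⇒ lagging (phase φ = 89.2°).

PF = 0.01426 (lagging, φ = 89.2°)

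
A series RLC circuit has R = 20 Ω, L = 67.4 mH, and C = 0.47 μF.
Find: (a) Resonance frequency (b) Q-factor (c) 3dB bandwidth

Step 1 — Resonance: ω₀ = 1/√(LC) = 1/√(0.0674·4.7e-07) = 5619 rad/s.
Step 2 — f₀ = ω₀/(2π) = 894.2 Hz.
Step 3 — Series Q: Q = ω₀L/R = 5619·0.0674/20 = 18.93.
Step 4 — Bandwidth: Δω = ω₀/Q = 296.7 rad/s; BW = Δω/(2π) = 47.23 Hz.

(a) f₀ = 894.2 Hz  (b) Q = 18.93  (c) BW = 47.23 Hz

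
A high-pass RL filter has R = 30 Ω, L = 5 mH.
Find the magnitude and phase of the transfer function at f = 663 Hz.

Step 1 — Angular frequency: ω = 2π·663 = 4166 rad/s.
Step 2 — Transfer function: H(jω) = jωL/(R + jωL).
Step 3 — Numerator jωL = j·20.83; denominator R + jωL = 30 + j20.83.
Step 4 — H = 0.3253 + j0.4685.
Step 5 — Magnitude: |H| = 0.5703 (-4.9 dB); phase: φ = 55.2°.

|H| = 0.5703 (-4.9 dB), φ = 55.2°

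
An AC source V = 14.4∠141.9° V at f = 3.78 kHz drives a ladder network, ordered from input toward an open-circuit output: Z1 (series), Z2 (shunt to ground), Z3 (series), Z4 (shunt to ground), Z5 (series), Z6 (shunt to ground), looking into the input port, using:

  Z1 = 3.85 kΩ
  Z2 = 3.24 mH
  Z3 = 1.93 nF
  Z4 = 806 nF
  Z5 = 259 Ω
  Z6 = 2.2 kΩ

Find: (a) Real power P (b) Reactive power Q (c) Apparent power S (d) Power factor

Step 1 — Angular frequency: ω = 2π·f = 2π·3780 = 2.375e+04 rad/s.
Step 2 — Component impedances:
  Z1: Z = R = 3850 Ω
  Z2: Z = jωL = j·2.375e+04·0.00324 = 0 + j76.95 Ω
  Z3: Z = 1/(jωC) = -j/(ω·C) = 0 - j2.182e+04 Ω
  Z4: Z = 1/(jωC) = -j/(ω·C) = 0 - j52.24 Ω
  Z5: Z = R = 259 Ω
  Z6: Z = R = 2200 Ω
Step 3 — Ladder network (open output): work backward from the far end, alternating series and parallel combinations. Z_in = 3850 + j77.22 Ω = 3851∠1.1° Ω.
Step 4 — Source phasor: V = 14.4∠141.9° V = -11.33 + j8.885 V.
Step 5 — Current: I = V / Z = -0.002896 + j0.002366 A = 0.00374∠140.8° A.
Step 6 — Complex power: S = V·I* = 0.05384 + j0.00108 VA.
Step 7 — Real power: P = Re(S) = 0.05384 W.
Step 8 — Reactive power: Q = Im(S) = 0.00108 VAR.
Step 9 — Apparent power: |S| = 0.05385 VA.
Step 10 — Power factor: PF = P/|S| = 0.9998 (lagging).

(a) P = 0.05384 W  (b) Q = 0.00108 VAR  (c) S = 0.05385 VA  (d) PF = 0.9998 (lagging)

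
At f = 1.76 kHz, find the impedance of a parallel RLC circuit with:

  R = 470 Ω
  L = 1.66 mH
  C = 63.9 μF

Step 1 — Angular frequency: ω = 2π·f = 2π·1760 = 1.106e+04 rad/s.
Step 2 — Component impedances:
  R: Z = R = 470 Ω
  L: Z = jωL = j·1.106e+04·0.00166 = 0 + j18.36 Ω
  C: Z = 1/(jωC) = -j/(ω·C) = 0 - j1.415 Ω
Step 3 — Parallel combination: 1/Z_total = 1/R + 1/L + 1/C; Z_total = 0.005003 - j1.533 Ω = 1.533∠-89.8° Ω.

Z = 0.005003 - j1.533 Ω = 1.533∠-89.8° Ω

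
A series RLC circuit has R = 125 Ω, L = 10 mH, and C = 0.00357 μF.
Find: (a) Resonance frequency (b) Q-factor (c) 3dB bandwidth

Step 1 — Resonance: ω₀ = 1/√(LC) = 1/√(0.01·3.57e-09) = 1.674e+05 rad/s.
Step 2 — f₀ = ω₀/(2π) = 2.664e+04 Hz.
Step 3 — Series Q: Q = ω₀L/R = 1.674e+05·0.01/125 = 13.39.
Step 4 — Bandwidth: Δω = ω₀/Q = 1.25e+04 rad/s; BW = Δω/(2π) = 1989 Hz.

(a) f₀ = 2.664e+04 Hz  (b) Q = 13.39  (c) BW = 1989 Hz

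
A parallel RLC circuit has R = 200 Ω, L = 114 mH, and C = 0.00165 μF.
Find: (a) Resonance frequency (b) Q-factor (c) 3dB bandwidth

Step 1 — Resonance: ω₀ = 1/√(LC) = 1/√(0.114·1.65e-09) = 7.291e+04 rad/s.
Step 2 — f₀ = ω₀/(2π) = 1.16e+04 Hz.
Step 3 — Parallel Q: Q = R/(ω₀L) = 200/(7.291e+04·0.114) = 0.02406.
Step 4 — Bandwidth: Δω = ω₀/Q = 3.03e+06 rad/s; BW = Δω/(2π) = 4.823e+05 Hz.

(a) f₀ = 1.16e+04 Hz  (b) Q = 0.02406  (c) BW = 4.823e+05 Hz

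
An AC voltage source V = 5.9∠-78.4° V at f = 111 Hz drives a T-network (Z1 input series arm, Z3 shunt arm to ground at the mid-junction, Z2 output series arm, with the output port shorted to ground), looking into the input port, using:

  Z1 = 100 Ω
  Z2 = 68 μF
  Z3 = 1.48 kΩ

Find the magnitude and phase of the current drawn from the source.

Step 1 — Angular frequency: ω = 2π·f = 2π·111 = 697.4 rad/s.
Step 2 — Component impedances:
  Z1: Z = R = 100 Ω
  Z2: Z = 1/(jωC) = -j/(ω·C) = 0 - j21.09 Ω
  Z3: Z = R = 1480 Ω
Step 3 — With the output port shorted to ground, the output series arm Z2 runs from the junction to ground; the shunt arm Z3 also runs from the junction to ground. They appear in parallel: Z3 || Z2 = 0.3003 - j21.08 Ω.
Step 4 — Series with input arm Z1: Z_in = Z1 + (Z3 || Z2) = 100.3 - j21.08 Ω = 102.5∠-11.9° Ω.
Step 5 — Source phasor: V = 5.9∠-78.4° V = 1.186 - j5.779 V.
Step 6 — Ohm's law: I = V / Z_total = (1.186 - j5.779) / (100.3 - j21.08) = 0.02293 - j0.0528 A.
Step 7 — Convert to polar: |I| = 0.05757 A, ∠I = -66.5°.

I = 0.05757∠-66.5° A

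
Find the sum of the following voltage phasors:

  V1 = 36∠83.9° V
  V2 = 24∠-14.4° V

Step 1 — Convert each phasor to rectangular form:
  V1 = 36·(cos(83.9°) + j·sin(83.9°)) = 3.826 + j35.8 V
  V2 = 24·(cos(-14.4°) + j·sin(-14.4°)) = 23.25 - j5.969 V
Step 2 — Sum components: V_total = 27.07 + j29.83 V.
Step 3 — Convert to polar: |V_total| = 40.28 V, ∠V_total = 47.8°.

V_total = 40.28∠47.8° V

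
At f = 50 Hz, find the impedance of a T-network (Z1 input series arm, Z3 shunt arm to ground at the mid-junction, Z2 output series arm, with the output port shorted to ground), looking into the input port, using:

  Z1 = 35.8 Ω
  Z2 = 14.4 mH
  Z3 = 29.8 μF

Step 1 — Angular frequency: ω = 2π·f = 2π·50 = 314.2 rad/s.
Step 2 — Component impedances:
  Z1: Z = R = 35.8 Ω
  Z2: Z = jωL = j·314.2·0.0144 = 0 + j4.524 Ω
  Z3: Z = 1/(jωC) = -j/(ω·C) = 0 - j106.8 Ω
Step 3 — With the output port shorted to ground, the output series arm Z2 runs from the junction to ground; the shunt arm Z3 also runs from the junction to ground. They appear in parallel: Z3 || Z2 = 0 + j4.724 Ω.
Step 4 — Series with input arm Z1: Z_in = Z1 + (Z3 || Z2) = 35.8 + j4.724 Ω = 36.11∠7.5° Ω.

Z = 35.8 + j4.724 Ω = 36.11∠7.5° Ω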